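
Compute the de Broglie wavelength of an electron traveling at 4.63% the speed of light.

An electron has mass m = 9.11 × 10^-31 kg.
5.24 × 10^-11 m

Using the de Broglie relation λ = h/(mv):

v = 4.63% × c = 1.388 × 10^7 m/s

λ = h/(mv)
λ = (6.626 × 10^-34 J·s) / (9.11 × 10^-31 kg × 1.388 × 10^7 m/s)
λ = 5.24 × 10^-11 m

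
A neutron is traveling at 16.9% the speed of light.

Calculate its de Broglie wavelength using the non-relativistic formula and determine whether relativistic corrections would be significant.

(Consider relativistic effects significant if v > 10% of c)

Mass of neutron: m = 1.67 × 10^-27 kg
Yes, relativistic corrections are needed.

Using the non-relativistic de Broglie formula λ = h/(mv):

v = 16.9% × c = 5.066 × 10^7 m/s

λ = h/(mv)
λ = (6.626 × 10^-34 J·s) / (1.67 × 10^-27 kg × 5.066 × 10^7 m/s)
λ = 7.83 × 10^-15 m

Since v = 16.9% of c > 10% of c, relativistic corrections ARE significant and the actual wavelength would differ from this non-relativistic estimate.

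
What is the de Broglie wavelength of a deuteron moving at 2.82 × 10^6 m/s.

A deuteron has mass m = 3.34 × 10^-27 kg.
7.03 × 10^-14 m

Using the de Broglie relation λ = h/(mv):

λ = h/(mv)
λ = (6.626 × 10^-34 J·s) / (3.34 × 10^-27 kg × 2.82 × 10^6 m/s)
λ = 7.03 × 10^-14 m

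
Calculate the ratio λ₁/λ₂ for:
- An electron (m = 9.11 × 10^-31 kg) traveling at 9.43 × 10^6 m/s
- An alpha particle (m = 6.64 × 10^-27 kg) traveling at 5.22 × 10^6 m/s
λ₁/λ₂ = 4.03 × 10^3

Using λ = h/(mv):

λ₁ = h/(m₁v₁) = 7.71 × 10^-11 m
λ₂ = h/(m₂v₂) = 1.91 × 10^-14 m

Ratio λ₁/λ₂ = (m₂v₂)/(m₁v₁)
         = (6.64 × 10^-27 kg × 5.22 × 10^6 m/s) / (9.11 × 10^-31 kg × 9.43 × 10^6 m/s)
         = 4.03 × 10^3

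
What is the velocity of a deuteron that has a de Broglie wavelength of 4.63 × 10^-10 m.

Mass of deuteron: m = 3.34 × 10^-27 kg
4.28 × 10^2 m/s

From the de Broglie relation λ = h/(mv), we solve for v:

v = h/(mλ)
v = (6.626 × 10^-34 J·s) / (3.34 × 10^-27 kg × 4.63 × 10^-10 m)
v = 4.28 × 10^2 m/s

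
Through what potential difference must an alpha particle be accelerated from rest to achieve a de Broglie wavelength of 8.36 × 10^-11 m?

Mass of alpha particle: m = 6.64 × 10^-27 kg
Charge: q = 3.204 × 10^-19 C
1.48 × 10^-2 V

From λ = h/√(2mqV), we solve for V:

λ² = h²/(2mqV)
V = h²/(2mqλ²)
V = (6.626 × 10^-34 J·s)² / (2 × 6.64 × 10^-27 kg × 3.204 × 10^-19 C × (8.36 × 10^-11 m)²)
V = 1.48 × 10^-2 V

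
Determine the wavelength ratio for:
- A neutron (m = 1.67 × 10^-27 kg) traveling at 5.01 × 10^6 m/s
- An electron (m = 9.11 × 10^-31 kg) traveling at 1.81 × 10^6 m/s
λ₁/λ₂ = 1.97 × 10^-4

Using λ = h/(mv):

λ₁ = h/(m₁v₁) = 7.92 × 10^-14 m
λ₂ = h/(m₂v₂) = 4.02 × 10^-10 m

Ratio λ₁/λ₂ = (m₂v₂)/(m₁v₁)
         = (9.11 × 10^-31 kg × 1.81 × 10^6 m/s) / (1.67 × 10^-27 kg × 5.01 × 10^6 m/s)
         = 1.97 × 10^-4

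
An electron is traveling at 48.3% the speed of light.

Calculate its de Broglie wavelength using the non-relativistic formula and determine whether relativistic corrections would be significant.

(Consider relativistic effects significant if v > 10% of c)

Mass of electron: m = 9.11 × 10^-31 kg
Yes, relativistic corrections are needed.

Using the non-relativistic de Broglie formula λ = h/(mv):

v = 48.3% × c = 1.448 × 10^8 m/s

λ = h/(mv)
λ = (6.626 × 10^-34 J·s) / (9.11 × 10^-31 kg × 1.448 × 10^8 m/s)
λ = 5.02 × 10^-12 m

Since v = 48.3% of c > 10% of c, relativistic corrections ARE significant and the actual wavelength would differ from this non-relativistic estimate.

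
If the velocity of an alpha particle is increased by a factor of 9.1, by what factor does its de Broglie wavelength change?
The wavelength decreases by a factor of 9.1.

From λ = h/(mv), the wavelength is inversely proportional to velocity:

λ ∝ 1/v

If v → 9.1v, then λ → λ/9.1

When velocity is increased by a factor of 9.1, the wavelength decreases by a factor of 9.1.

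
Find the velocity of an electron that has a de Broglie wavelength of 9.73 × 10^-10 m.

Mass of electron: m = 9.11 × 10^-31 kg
7.48 × 10^5 m/s

From the de Broglie relation λ = h/(mv), we solve for v:

v = h/(mλ)
v = (6.626 × 10^-34 J·s) / (9.11 × 10^-31 kg × 9.73 × 10^-10 m)
v = 7.48 × 10^5 m/s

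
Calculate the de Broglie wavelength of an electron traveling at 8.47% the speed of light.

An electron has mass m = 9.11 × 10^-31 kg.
2.86 × 10^-11 m

Using the de Broglie relation λ = h/(mv):

v = 8.47% × c = 2.539 × 10^7 m/s

λ = h/(mv)
λ = (6.626 × 10^-34 J·s) / (9.11 × 10^-31 kg × 2.539 × 10^7 m/s)
λ = 2.86 × 10^-11 m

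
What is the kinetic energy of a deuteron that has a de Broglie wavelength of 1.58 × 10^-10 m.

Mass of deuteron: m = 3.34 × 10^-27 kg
2.63 × 10^-21 J (or 0.0164 eV)

From λ = h/√(2mKE), we solve for KE:

λ² = h²/(2mKE)
KE = h²/(2mλ²)
KE = (6.626 × 10^-34 J·s)² / (2 × 3.34 × 10^-27 kg × (1.58 × 10^-10 m)²)
KE = 2.63 × 10^-21 J
KE = 0.0164 eV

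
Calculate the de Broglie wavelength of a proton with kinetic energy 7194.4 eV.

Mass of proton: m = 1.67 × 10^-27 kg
3.38 × 10^-13 m

Using λ = h/√(2mKE):

First convert KE to Joules: KE = 7194.4 eV = 1.153 × 10^-15 J

λ = h/√(2mKE)
λ = (6.626 × 10^-34 J·s) / √(2 × 1.67 × 10^-27 kg × 1.153 × 10^-15 J)
λ = 3.38 × 10^-13 m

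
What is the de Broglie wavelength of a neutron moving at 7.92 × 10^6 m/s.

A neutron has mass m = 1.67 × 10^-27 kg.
5.01 × 10^-14 m

Using the de Broglie relation λ = h/(mv):

λ = h/(mv)
λ = (6.626 × 10^-34 J·s) / (1.67 × 10^-27 kg × 7.92 × 10^6 m/s)
λ = 5.01 × 10^-14 m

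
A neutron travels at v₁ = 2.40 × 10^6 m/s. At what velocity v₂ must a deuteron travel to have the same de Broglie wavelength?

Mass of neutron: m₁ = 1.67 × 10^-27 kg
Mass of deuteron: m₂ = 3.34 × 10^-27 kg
v₂ = 1.20 × 10^6 m/s

For equal de Broglie wavelengths: λ₁ = λ₂

h/(m₁v₁) = h/(m₂v₂)
m₁v₁ = m₂v₂
v₂ = v₁ · (m₁/m₂)

v₂ = 2.40 × 10^6 m/s × (1.67 × 10^-27 kg / 3.34 × 10^-27 kg)
v₂ = 1.20 × 10^6 m/s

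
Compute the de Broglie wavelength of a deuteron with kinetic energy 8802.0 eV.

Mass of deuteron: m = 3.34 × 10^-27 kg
2.16 × 10^-13 m

Using λ = h/√(2mKE):

First convert KE to Joules: KE = 8802.0 eV = 1.410 × 10^-15 J

λ = h/√(2mKE)
λ = (6.626 × 10^-34 J·s) / √(2 × 3.34 × 10^-27 kg × 1.410 × 10^-15 J)
λ = 2.16 × 10^-13 m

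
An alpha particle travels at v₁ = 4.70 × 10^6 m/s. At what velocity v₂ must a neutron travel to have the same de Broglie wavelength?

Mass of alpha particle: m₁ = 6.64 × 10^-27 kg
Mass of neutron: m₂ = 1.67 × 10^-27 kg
v₂ = 1.87 × 10^7 m/s

For equal de Broglie wavelengths: λ₁ = λ₂

h/(m₁v₁) = h/(m₂v₂)
m₁v₁ = m₂v₂
v₂ = v₁ · (m₁/m₂)

v₂ = 4.70 × 10^6 m/s × (6.64 × 10^-27 kg / 1.67 × 10^-27 kg)
v₂ = 1.87 × 10^7 m/s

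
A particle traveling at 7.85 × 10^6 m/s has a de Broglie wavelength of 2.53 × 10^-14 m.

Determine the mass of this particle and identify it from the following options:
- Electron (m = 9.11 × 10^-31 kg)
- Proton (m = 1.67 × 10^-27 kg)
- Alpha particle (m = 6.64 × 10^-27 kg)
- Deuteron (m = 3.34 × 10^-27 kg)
The particle is a deuteron.

From λ = h/(mv), solve for mass:

m = h/(λv)
m = (6.626 × 10^-34 J·s) / (2.53 × 10^-14 m × 7.85 × 10^6 m/s)
m = 3.34 × 10^-27 kg

Comparing with the listed masses, this is closest to a deuteron.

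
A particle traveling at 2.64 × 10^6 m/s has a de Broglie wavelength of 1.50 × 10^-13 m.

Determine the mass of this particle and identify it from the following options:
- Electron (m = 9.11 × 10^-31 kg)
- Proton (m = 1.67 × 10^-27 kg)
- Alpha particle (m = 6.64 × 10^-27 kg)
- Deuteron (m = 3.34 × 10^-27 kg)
The particle is a proton.

From λ = h/(mv), solve for mass:

m = h/(λv)
m = (6.626 × 10^-34 J·s) / (1.50 × 10^-13 m × 2.64 × 10^6 m/s)
m = 1.67 × 10^-27 kg

Comparing with the listed masses, this is closest to a proton.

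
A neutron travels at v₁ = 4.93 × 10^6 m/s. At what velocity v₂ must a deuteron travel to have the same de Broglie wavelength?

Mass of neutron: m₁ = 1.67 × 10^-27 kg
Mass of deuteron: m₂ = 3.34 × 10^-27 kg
v₂ = 2.46 × 10^6 m/s

For equal de Broglie wavelengths: λ₁ = λ₂

h/(m₁v₁) = h/(m₂v₂)
m₁v₁ = m₂v₂
v₂ = v₁ · (m₁/m₂)

v₂ = 4.93 × 10^6 m/s × (1.67 × 10^-27 kg / 3.34 × 10^-27 kg)
v₂ = 2.46 × 10^6 m/s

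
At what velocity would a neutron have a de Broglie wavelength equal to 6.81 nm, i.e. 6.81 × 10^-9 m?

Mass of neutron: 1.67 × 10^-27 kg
5.83 × 10^1 m/s

From λ = h/(mv), solve for v:

v = h/(mλ)
v = (6.626 × 10^-34 J·s) / (1.67 × 10^-27 kg × 6.81 × 10^-9 m)
v = 5.83 × 10^1 m/s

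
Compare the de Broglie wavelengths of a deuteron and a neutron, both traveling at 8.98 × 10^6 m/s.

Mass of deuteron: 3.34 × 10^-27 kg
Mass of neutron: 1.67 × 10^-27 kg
The neutron has the longer wavelength.

Using λ = h/(mv), since both particles have the same velocity, the wavelength depends only on mass.

For deuteron: λ₁ = h/(m₁v) = 2.21 × 10^-14 m
For neutron: λ₂ = h/(m₂v) = 4.42 × 10^-14 m

Since λ ∝ 1/m at constant velocity, the lighter particle has the longer wavelength.

The neutron has the longer de Broglie wavelength.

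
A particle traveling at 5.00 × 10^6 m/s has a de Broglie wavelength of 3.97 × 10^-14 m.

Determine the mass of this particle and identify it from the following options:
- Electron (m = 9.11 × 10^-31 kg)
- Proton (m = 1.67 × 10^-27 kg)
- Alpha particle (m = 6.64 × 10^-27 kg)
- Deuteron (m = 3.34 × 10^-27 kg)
The particle is a deuteron.

From λ = h/(mv), solve for mass:

m = h/(λv)
m = (6.626 × 10^-34 J·s) / (3.97 × 10^-14 m × 5.00 × 10^6 m/s)
m = 3.34 × 10^-27 kg

Comparing with the listed masses, this is closest to a deuteron.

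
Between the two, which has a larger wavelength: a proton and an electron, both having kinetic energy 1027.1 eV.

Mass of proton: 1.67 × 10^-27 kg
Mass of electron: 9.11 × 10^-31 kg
The electron has the longer wavelength.

Using λ = h/√(2mKE):

For proton: λ₁ = h/√(2m₁KE) = 8.94 × 10^-13 m
For electron: λ₂ = h/√(2m₂KE) = 3.83 × 10^-11 m

Since λ ∝ 1/√m at constant kinetic energy, the lighter particle has the longer wavelength.

The electron has the longer de Broglie wavelength.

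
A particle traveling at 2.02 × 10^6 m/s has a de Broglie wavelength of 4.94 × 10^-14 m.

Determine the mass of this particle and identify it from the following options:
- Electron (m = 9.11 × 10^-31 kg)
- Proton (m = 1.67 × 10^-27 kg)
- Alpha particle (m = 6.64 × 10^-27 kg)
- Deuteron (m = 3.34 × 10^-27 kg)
The particle is an alpha particle.

From λ = h/(mv), solve for mass:

m = h/(λv)
m = (6.626 × 10^-34 J·s) / (4.94 × 10^-14 m × 2.02 × 10^6 m/s)
m = 6.64 × 10^-27 kg

Comparing with the listed masses, this is closest to an alpha particle.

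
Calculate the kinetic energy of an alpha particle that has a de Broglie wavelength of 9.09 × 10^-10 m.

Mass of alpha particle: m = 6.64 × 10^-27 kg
4.00 × 10^-23 J (or 2.50 × 10^-4 eV)

From λ = h/√(2mKE), we solve for KE:

λ² = h²/(2mKE)
KE = h²/(2mλ²)
KE = (6.626 × 10^-34 J·s)² / (2 × 6.64 × 10^-27 kg × (9.09 × 10^-10 m)²)
KE = 4.00 × 10^-23 J
KE = 2.50 × 10^-4 eV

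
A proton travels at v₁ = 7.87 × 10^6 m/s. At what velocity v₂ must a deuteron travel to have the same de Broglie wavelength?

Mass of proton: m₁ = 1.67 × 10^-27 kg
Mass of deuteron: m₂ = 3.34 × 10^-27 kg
v₂ = 3.94 × 10^6 m/s

For equal de Broglie wavelengths: λ₁ = λ₂

h/(m₁v₁) = h/(m₂v₂)
m₁v₁ = m₂v₂
v₂ = v₁ · (m₁/m₂)

v₂ = 7.87 × 10^6 m/s × (1.67 × 10^-27 kg / 3.34 × 10^-27 kg)
v₂ = 3.94 × 10^6 m/s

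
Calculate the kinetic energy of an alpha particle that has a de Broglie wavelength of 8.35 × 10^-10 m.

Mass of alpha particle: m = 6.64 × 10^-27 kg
4.74 × 10^-23 J (or 2.96 × 10^-4 eV)

From λ = h/√(2mKE), we solve for KE:

λ² = h²/(2mKE)
KE = h²/(2mλ²)
KE = (6.626 × 10^-34 J·s)² / (2 × 6.64 × 10^-27 kg × (8.35 × 10^-10 m)²)
KE = 4.74 × 10^-23 J
KE = 2.96 × 10^-4 eV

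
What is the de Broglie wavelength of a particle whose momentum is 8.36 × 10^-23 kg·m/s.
7.93 × 10^-12 m

Using the de Broglie relation λ = h/p:

λ = h/p
λ = (6.626 × 10^-34 J·s) / (8.36 × 10^-23 kg·m/s)
λ = 7.93 × 10^-12 m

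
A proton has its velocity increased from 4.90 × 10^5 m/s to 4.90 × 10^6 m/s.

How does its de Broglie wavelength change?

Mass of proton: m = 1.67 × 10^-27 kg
The wavelength decreases by a factor of 10.

Using λ = h/(mv):

Initial wavelength: λ₁ = h/(mv₁) = 8.10 × 10^-13 m
Final wavelength: λ₂ = h/(mv₂) = 8.10 × 10^-14 m

Since λ ∝ 1/v, when velocity increases by a factor of 10, the wavelength decreases by a factor of 10.

λ₂/λ₁ = v₁/v₂ = 1/10

The wavelength decreases by a factor of 10.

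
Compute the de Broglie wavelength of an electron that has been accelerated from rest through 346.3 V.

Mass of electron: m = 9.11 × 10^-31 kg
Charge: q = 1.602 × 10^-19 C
6.59 × 10^-11 m

When a particle is accelerated through voltage V, it gains kinetic energy KE = qV.

The de Broglie wavelength is then λ = h/√(2mqV):

λ = h/√(2mqV)
λ = (6.626 × 10^-34 J·s) / √(2 × 9.11 × 10^-31 kg × 1.602 × 10^-19 C × 346.3 V)
λ = 6.59 × 10^-11 m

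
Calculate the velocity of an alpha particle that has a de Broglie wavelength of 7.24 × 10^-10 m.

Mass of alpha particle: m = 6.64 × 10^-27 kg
1.38 × 10^2 m/s

From the de Broglie relation λ = h/(mv), we solve for v:

v = h/(mλ)
v = (6.626 × 10^-34 J·s) / (6.64 × 10^-27 kg × 7.24 × 10^-10 m)
v = 1.38 × 10^2 m/s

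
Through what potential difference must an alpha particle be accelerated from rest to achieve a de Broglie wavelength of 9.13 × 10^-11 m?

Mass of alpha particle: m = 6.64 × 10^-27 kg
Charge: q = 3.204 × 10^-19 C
1.24 × 10^-2 V

From λ = h/√(2mqV), we solve for V:

λ² = h²/(2mqV)
V = h²/(2mqλ²)
V = (6.626 × 10^-34 J·s)² / (2 × 6.64 × 10^-27 kg × 3.204 × 10^-19 C × (9.13 × 10^-11 m)²)
V = 1.24 × 10^-2 V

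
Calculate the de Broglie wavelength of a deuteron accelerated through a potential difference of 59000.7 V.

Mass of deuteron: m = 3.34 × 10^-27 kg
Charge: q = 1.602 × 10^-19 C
8.34 × 10^-14 m

When a particle is accelerated through voltage V, it gains kinetic energy KE = qV.

The de Broglie wavelength is then λ = h/√(2mqV):

λ = h/√(2mqV)
λ = (6.626 × 10^-34 J·s) / √(2 × 3.34 × 10^-27 kg × 1.602 × 10^-19 C × 59000.7 V)
λ = 8.34 × 10^-14 m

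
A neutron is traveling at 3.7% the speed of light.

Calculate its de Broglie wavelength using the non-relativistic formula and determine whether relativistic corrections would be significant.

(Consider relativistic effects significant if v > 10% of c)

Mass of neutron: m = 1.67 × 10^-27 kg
No, relativistic corrections are not needed.

Using the non-relativistic de Broglie formula λ = h/(mv):

v = 3.7% × c = 1.109 × 10^7 m/s

λ = h/(mv)
λ = (6.626 × 10^-34 J·s) / (1.67 × 10^-27 kg × 1.109 × 10^7 m/s)
λ = 3.58 × 10^-14 m

Since v = 3.7% of c < 10% of c, relativistic corrections are NOT significant and this non-relativistic result is a good approximation.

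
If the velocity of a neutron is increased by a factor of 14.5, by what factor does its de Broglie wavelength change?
The wavelength decreases by a factor of 14.5.

From λ = h/(mv), the wavelength is inversely proportional to velocity:

λ ∝ 1/v

If v → 14.5v, then λ → λ/14.5

When velocity is increased by a factor of 14.5, the wavelength decreases by a factor of 14.5.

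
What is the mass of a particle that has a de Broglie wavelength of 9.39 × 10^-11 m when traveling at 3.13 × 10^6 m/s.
2.25 × 10^-30 kg

From the de Broglie relation λ = h/(mv), we solve for m:

m = h/(λv)
m = (6.626 × 10^-34 J·s) / (9.39 × 10^-11 m × 3.13 × 10^6 m/s)
m = 2.25 × 10^-30 kg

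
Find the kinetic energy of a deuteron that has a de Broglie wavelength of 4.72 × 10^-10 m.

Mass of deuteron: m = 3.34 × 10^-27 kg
2.95 × 10^-22 J (or 1.84 × 10^-3 eV)

From λ = h/√(2mKE), we solve for KE:

λ² = h²/(2mKE)
KE = h²/(2mλ²)
KE = (6.626 × 10^-34 J·s)² / (2 × 3.34 × 10^-27 kg × (4.72 × 10^-10 m)²)
KE = 2.95 × 10^-22 J
KE = 1.84 × 10^-3 eV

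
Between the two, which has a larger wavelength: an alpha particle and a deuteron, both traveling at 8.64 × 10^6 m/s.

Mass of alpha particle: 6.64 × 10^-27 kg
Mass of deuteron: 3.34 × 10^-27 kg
The deuteron has the longer wavelength.

Using λ = h/(mv), since both particles have the same velocity, the wavelength depends only on mass.

For alpha particle: λ₁ = h/(m₁v) = 1.15 × 10^-14 m
For deuteron: λ₂ = h/(m₂v) = 2.30 × 10^-14 m

Since λ ∝ 1/m at constant velocity, the lighter particle has the longer wavelength.

The deuteron has the longer de Broglie wavelength.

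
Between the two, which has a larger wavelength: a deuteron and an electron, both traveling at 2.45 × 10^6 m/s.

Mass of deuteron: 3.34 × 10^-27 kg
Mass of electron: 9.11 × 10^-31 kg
The electron has the longer wavelength.

Using λ = h/(mv), since both particles have the same velocity, the wavelength depends only on mass.

For deuteron: λ₁ = h/(m₁v) = 8.10 × 10^-14 m
For electron: λ₂ = h/(m₂v) = 2.97 × 10^-10 m

Since λ ∝ 1/m at constant velocity, the lighter particle has the longer wavelength.

The electron has the longer de Broglie wavelength.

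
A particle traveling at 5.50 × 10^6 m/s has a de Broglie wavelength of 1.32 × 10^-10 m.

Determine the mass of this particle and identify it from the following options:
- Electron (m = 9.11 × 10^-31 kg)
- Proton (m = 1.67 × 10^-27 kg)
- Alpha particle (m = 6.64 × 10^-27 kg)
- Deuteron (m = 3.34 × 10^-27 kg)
The particle is an electron.

From λ = h/(mv), solve for mass:

m = h/(λv)
m = (6.626 × 10^-34 J·s) / (1.32 × 10^-10 m × 5.50 × 10^6 m/s)
m = 9.13 × 10^-31 kg

Comparing with the listed masses, this is closest to an electron.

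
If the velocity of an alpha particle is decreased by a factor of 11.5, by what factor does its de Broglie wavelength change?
The wavelength increases by a factor of 11.5.

From λ = h/(mv), the wavelength is inversely proportional to velocity:

λ ∝ 1/v

If v → v/11.5, then λ → 11.5λ

When velocity is decreased by a factor of 11.5, the wavelength increases by a factor of 11.5.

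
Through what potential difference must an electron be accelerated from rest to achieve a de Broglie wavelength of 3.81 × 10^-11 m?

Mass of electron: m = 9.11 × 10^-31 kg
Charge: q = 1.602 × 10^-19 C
1.04 × 10^3 V

From λ = h/√(2mqV), we solve for V:

λ² = h²/(2mqV)
V = h²/(2mqλ²)
V = (6.626 × 10^-34 J·s)² / (2 × 9.11 × 10^-31 kg × 1.602 × 10^-19 C × (3.81 × 10^-11 m)²)
V = 1.04 × 10^3 V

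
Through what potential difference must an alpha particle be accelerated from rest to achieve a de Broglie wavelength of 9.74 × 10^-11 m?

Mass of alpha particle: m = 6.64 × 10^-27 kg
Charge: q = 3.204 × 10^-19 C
1.09 × 10^-2 V

From λ = h/√(2mqV), we solve for V:

λ² = h²/(2mqV)
V = h²/(2mqλ²)
V = (6.626 × 10^-34 J·s)² / (2 × 6.64 × 10^-27 kg × 3.204 × 10^-19 C × (9.74 × 10^-11 m)²)
V = 1.09 × 10^-2 V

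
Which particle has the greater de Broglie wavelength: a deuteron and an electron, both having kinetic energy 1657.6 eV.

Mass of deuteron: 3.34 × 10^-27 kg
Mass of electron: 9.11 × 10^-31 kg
The electron has the longer wavelength.

Using λ = h/√(2mKE):

For deuteron: λ₁ = h/√(2m₁KE) = 4.97 × 10^-13 m
For electron: λ₂ = h/√(2m₂KE) = 3.01 × 10^-11 m

Since λ ∝ 1/√m at constant kinetic energy, the lighter particle has the longer wavelength.

The electron has the longer de Broglie wavelength.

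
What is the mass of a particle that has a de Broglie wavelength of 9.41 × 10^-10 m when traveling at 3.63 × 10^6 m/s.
1.94 × 10^-31 kg

From the de Broglie relation λ = h/(mv), we solve for m:

m = h/(λv)
m = (6.626 × 10^-34 J·s) / (9.41 × 10^-10 m × 3.63 × 10^6 m/s)
m = 1.94 × 10^-31 kg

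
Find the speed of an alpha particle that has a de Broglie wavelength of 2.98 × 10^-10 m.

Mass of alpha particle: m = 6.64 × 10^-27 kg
3.35 × 10^2 m/s

From the de Broglie relation λ = h/(mv), we solve for v:

v = h/(mλ)
v = (6.626 × 10^-34 J·s) / (6.64 × 10^-27 kg × 2.98 × 10^-10 m)
v = 3.35 × 10^2 m/s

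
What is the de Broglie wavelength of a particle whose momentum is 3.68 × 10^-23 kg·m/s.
1.80 × 10^-11 m

Using the de Broglie relation λ = h/p:

λ = h/p
λ = (6.626 × 10^-34 J·s) / (3.68 × 10^-23 kg·m/s)
λ = 1.80 × 10^-11 m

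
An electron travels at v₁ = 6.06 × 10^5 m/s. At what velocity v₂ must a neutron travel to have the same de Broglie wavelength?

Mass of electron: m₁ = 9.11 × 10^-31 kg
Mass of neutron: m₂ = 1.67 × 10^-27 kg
v₂ = 3.31 × 10^2 m/s

For equal de Broglie wavelengths: λ₁ = λ₂

h/(m₁v₁) = h/(m₂v₂)
m₁v₁ = m₂v₂
v₂ = v₁ · (m₁/m₂)

v₂ = 6.06 × 10^5 m/s × (9.11 × 10^-31 kg / 1.67 × 10^-27 kg)
v₂ = 3.31 × 10^2 m/s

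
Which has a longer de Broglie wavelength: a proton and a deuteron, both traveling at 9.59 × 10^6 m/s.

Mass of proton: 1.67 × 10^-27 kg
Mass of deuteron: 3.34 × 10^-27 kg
The proton has the longer wavelength.

Using λ = h/(mv), since both particles have the same velocity, the wavelength depends only on mass.

For proton: λ₁ = h/(m₁v) = 4.14 × 10^-14 m
For deuteron: λ₂ = h/(m₂v) = 2.07 × 10^-14 m

Since λ ∝ 1/m at constant velocity, the lighter particle has the longer wavelength.

The proton has the longer de Broglie wavelength.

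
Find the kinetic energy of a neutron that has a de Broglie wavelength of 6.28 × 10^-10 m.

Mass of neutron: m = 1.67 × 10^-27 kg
3.33 × 10^-22 J (or 2.08 × 10^-3 eV)

From λ = h/√(2mKE), we solve for KE:

λ² = h²/(2mKE)
KE = h²/(2mλ²)
KE = (6.626 × 10^-34 J·s)² / (2 × 1.67 × 10^-27 kg × (6.28 × 10^-10 m)²)
KE = 3.33 × 10^-22 J
KE = 2.08 × 10^-3 eV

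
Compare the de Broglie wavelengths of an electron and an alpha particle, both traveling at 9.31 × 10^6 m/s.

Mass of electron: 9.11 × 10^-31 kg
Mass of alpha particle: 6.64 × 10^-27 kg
The electron has the longer wavelength.

Using λ = h/(mv), since both particles have the same velocity, the wavelength depends only on mass.

For electron: λ₁ = h/(m₁v) = 7.81 × 10^-11 m
For alpha particle: λ₂ = h/(m₂v) = 1.07 × 10^-14 m

Since λ ∝ 1/m at constant velocity, the lighter particle has the longer wavelength.

The electron has the longer de Broglie wavelength.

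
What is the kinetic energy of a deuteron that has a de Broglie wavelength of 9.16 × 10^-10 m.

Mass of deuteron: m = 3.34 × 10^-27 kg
7.83 × 10^-23 J (or 4.89 × 10^-4 eV)

From λ = h/√(2mKE), we solve for KE:

λ² = h²/(2mKE)
KE = h²/(2mλ²)
KE = (6.626 × 10^-34 J·s)² / (2 × 3.34 × 10^-27 kg × (9.16 × 10^-10 m)²)
KE = 7.83 × 10^-23 J
KE = 4.89 × 10^-4 eV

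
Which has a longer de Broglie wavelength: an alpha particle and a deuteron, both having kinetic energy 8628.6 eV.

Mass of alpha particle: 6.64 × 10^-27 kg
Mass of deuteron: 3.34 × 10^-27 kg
The deuteron has the longer wavelength.

Using λ = h/√(2mKE):

For alpha particle: λ₁ = h/√(2m₁KE) = 1.55 × 10^-13 m
For deuteron: λ₂ = h/√(2m₂KE) = 2.18 × 10^-13 m

Since λ ∝ 1/√m at constant kinetic energy, the lighter particle has the longer wavelength.

The deuteron has the longer de Broglie wavelength.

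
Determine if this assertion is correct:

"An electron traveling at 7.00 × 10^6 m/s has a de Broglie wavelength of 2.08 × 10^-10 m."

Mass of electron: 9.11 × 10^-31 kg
False

The claim is incorrect.

Using λ = h/(mv):
λ = (6.626 × 10^-34 J·s) / (9.11 × 10^-31 kg × 7.00 × 10^6 m/s)
λ = 1.04 × 10^-10 m

The actual wavelength differs from the claimed 2.08 × 10^-10 m.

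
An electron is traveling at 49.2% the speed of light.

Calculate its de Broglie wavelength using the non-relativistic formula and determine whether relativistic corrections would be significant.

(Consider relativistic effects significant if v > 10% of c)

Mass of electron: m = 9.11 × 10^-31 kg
Yes, relativistic corrections are needed.

Using the non-relativistic de Broglie formula λ = h/(mv):

v = 49.2% × c = 1.475 × 10^8 m/s

λ = h/(mv)
λ = (6.626 × 10^-34 J·s) / (9.11 × 10^-31 kg × 1.475 × 10^8 m/s)
λ = 4.93 × 10^-12 m

Since v = 49.2% of c > 10% of c, relativistic corrections ARE significant and the actual wavelength would differ from this non-relativistic estimate.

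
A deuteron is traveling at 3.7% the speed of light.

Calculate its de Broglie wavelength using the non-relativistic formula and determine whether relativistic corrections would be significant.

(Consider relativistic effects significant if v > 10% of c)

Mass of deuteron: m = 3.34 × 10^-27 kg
No, relativistic corrections are not needed.

Using the non-relativistic de Broglie formula λ = h/(mv):

v = 3.7% × c = 1.109 × 10^7 m/s

λ = h/(mv)
λ = (6.626 × 10^-34 J·s) / (3.34 × 10^-27 kg × 1.109 × 10^7 m/s)
λ = 1.79 × 10^-14 m

Since v = 3.7% of c < 10% of c, relativistic corrections are NOT significant and this non-relativistic result is a good approximation.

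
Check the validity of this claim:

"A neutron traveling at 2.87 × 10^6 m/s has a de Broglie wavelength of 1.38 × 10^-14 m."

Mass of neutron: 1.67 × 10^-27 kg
False

The claim is incorrect.

Using λ = h/(mv):
λ = (6.626 × 10^-34 J·s) / (1.67 × 10^-27 kg × 2.87 × 10^6 m/s)
λ = 1.38 × 10^-13 m

The actual wavelength differs from the claimed 1.38 × 10^-14 m.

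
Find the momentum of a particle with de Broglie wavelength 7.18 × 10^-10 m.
9.23 × 10^-25 kg·m/s

From the de Broglie relation λ = h/p, we solve for p:

p = h/λ
p = (6.626 × 10^-34 J·s) / (7.18 × 10^-10 m)
p = 9.23 × 10^-25 kg·m/s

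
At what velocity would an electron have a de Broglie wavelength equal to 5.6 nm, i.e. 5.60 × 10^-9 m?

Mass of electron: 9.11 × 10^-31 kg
1.30 × 10^5 m/s

From λ = h/(mv), solve for v:

v = h/(mλ)
v = (6.626 × 10^-34 J·s) / (9.11 × 10^-31 kg × 5.60 × 10^-9 m)
v = 1.30 × 10^5 m/s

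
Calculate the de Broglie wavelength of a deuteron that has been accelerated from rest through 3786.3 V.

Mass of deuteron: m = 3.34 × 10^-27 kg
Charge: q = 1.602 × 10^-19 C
3.29 × 10^-13 m

When a particle is accelerated through voltage V, it gains kinetic energy KE = qV.

The de Broglie wavelength is then λ = h/√(2mqV):

λ = h/√(2mqV)
λ = (6.626 × 10^-34 J·s) / √(2 × 3.34 × 10^-27 kg × 1.602 × 10^-19 C × 3786.3 V)
λ = 3.29 × 10^-13 m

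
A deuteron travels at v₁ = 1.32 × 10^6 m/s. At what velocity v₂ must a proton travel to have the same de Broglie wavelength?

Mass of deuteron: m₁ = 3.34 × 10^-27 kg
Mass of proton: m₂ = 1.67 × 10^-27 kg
v₂ = 2.64 × 10^6 m/s

For equal de Broglie wavelengths: λ₁ = λ₂

h/(m₁v₁) = h/(m₂v₂)
m₁v₁ = m₂v₂
v₂ = v₁ · (m₁/m₂)

v₂ = 1.32 × 10^6 m/s × (3.34 × 10^-27 kg / 1.67 × 10^-27 kg)
v₂ = 2.64 × 10^6 m/s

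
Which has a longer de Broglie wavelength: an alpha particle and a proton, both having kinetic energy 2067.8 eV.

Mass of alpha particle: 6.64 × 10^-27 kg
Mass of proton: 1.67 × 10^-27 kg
The proton has the longer wavelength.

Using λ = h/√(2mKE):

For alpha particle: λ₁ = h/√(2m₁KE) = 3.16 × 10^-13 m
For proton: λ₂ = h/√(2m₂KE) = 6.30 × 10^-13 m

Since λ ∝ 1/√m at constant kinetic energy, the lighter particle has the longer wavelength.

The proton has the longer de Broglie wavelength.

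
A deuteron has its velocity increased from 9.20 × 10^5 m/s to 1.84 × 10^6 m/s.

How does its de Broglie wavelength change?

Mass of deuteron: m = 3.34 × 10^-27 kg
The wavelength decreases by a factor of 2.

Using λ = h/(mv):

Initial wavelength: λ₁ = h/(mv₁) = 2.16 × 10^-13 m
Final wavelength: λ₂ = h/(mv₂) = 1.08 × 10^-13 m

Since λ ∝ 1/v, when velocity increases by a factor of 2, the wavelength decreases by a factor of 2.

λ₂/λ₁ = v₁/v₂ = 1/2

The wavelength decreases by a factor of 2.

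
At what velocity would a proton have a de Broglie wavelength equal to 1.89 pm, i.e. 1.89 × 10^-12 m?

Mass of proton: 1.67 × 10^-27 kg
2.10 × 10^5 m/s

From λ = h/(mv), solve for v:

v = h/(mλ)
v = (6.626 × 10^-34 J·s) / (1.67 × 10^-27 kg × 1.89 × 10^-12 m)
v = 2.10 × 10^5 m/s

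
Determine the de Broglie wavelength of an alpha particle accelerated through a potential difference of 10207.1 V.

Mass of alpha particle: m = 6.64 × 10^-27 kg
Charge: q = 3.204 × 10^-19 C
1.01 × 10^-13 m

When a particle is accelerated through voltage V, it gains kinetic energy KE = qV.

The de Broglie wavelength is then λ = h/√(2mqV):

λ = h/√(2mqV)
λ = (6.626 × 10^-34 J·s) / √(2 × 6.64 × 10^-27 kg × 3.204 × 10^-19 C × 10207.1 V)
λ = 1.01 × 10^-13 m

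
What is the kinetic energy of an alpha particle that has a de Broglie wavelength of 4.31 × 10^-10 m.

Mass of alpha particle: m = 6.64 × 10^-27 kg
1.78 × 10^-22 J (or 1.11 × 10^-3 eV)

From λ = h/√(2mKE), we solve for KE:

λ² = h²/(2mKE)
KE = h²/(2mλ²)
KE = (6.626 × 10^-34 J·s)² / (2 × 6.64 × 10^-27 kg × (4.31 × 10^-10 m)²)
KE = 1.78 × 10^-22 J
KE = 1.11 × 10^-3 eV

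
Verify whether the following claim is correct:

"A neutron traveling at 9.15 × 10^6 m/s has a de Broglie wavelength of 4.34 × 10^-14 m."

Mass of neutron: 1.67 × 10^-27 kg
True

The claim is correct.

Using λ = h/(mv):
λ = (6.626 × 10^-34 J·s) / (1.67 × 10^-27 kg × 9.15 × 10^6 m/s)
λ = 4.34 × 10^-14 m

This matches the claimed value.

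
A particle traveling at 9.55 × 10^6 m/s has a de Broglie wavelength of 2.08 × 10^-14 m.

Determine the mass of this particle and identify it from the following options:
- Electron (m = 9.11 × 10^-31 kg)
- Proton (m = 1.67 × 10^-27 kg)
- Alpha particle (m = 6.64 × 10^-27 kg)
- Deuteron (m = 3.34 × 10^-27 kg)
The particle is a deuteron.

From λ = h/(mv), solve for mass:

m = h/(λv)
m = (6.626 × 10^-34 J·s) / (2.08 × 10^-14 m × 9.55 × 10^6 m/s)
m = 3.34 × 10^-27 kg

Comparing with the listed masses, this is closest to a deuteron.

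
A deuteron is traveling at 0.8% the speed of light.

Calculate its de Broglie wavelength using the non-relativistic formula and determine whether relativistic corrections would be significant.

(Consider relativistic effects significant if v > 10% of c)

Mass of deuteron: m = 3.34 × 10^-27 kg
No, relativistic corrections are not needed.

Using the non-relativistic de Broglie formula λ = h/(mv):

v = 0.8% × c = 2.398 × 10^6 m/s

λ = h/(mv)
λ = (6.626 × 10^-34 J·s) / (3.34 × 10^-27 kg × 2.398 × 10^6 m/s)
λ = 8.27 × 10^-14 m

Since v = 0.8% of c < 10% of c, relativistic corrections are NOT significant and this non-relativistic result is a good approximation.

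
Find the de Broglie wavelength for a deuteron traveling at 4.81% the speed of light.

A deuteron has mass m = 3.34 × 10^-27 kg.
1.38 × 10^-14 m

Using the de Broglie relation λ = h/(mv):

v = 4.81% × c = 1.442 × 10^7 m/s

λ = h/(mv)
λ = (6.626 × 10^-34 J·s) / (3.34 × 10^-27 kg × 1.442 × 10^7 m/s)
λ = 1.38 × 10^-14 m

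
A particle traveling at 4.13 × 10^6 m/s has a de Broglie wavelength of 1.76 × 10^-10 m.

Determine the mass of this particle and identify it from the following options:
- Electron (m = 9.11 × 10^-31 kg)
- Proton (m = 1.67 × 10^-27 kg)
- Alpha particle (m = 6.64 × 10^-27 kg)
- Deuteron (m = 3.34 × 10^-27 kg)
The particle is an electron.

From λ = h/(mv), solve for mass:

m = h/(λv)
m = (6.626 × 10^-34 J·s) / (1.76 × 10^-10 m × 4.13 × 10^6 m/s)
m = 9.12 × 10^-31 kg

Comparing with the listed masses, this is closest to an electron.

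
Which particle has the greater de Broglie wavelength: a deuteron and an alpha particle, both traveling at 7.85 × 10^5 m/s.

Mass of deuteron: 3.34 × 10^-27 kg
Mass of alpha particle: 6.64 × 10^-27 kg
The deuteron has the longer wavelength.

Using λ = h/(mv), since both particles have the same velocity, the wavelength depends only on mass.

For deuteron: λ₁ = h/(m₁v) = 2.53 × 10^-13 m
For alpha particle: λ₂ = h/(m₂v) = 1.27 × 10^-13 m

Since λ ∝ 1/m at constant velocity, the lighter particle has the longer wavelength.

The deuteron has the longer de Broglie wavelength.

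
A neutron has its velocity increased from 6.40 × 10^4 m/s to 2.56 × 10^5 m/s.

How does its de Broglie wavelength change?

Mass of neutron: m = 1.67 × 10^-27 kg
The wavelength decreases by a factor of 4.

Using λ = h/(mv):

Initial wavelength: λ₁ = h/(mv₁) = 6.20 × 10^-12 m
Final wavelength: λ₂ = h/(mv₂) = 1.55 × 10^-12 m

Since λ ∝ 1/v, when velocity increases by a factor of 4, the wavelength decreases by a factor of 4.

λ₂/λ₁ = v₁/v₂ = 1/4

The wavelength decreases by a factor of 4.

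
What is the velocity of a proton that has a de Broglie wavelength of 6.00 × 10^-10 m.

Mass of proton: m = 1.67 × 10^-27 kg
6.61 × 10^2 m/s

From the de Broglie relation λ = h/(mv), we solve for v:

v = h/(mλ)
v = (6.626 × 10^-34 J·s) / (1.67 × 10^-27 kg × 6.00 × 10^-10 m)
v = 6.61 × 10^2 m/s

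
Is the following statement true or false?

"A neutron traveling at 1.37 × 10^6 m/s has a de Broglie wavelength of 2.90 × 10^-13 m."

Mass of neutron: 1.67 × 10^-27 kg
True

The claim is correct.

Using λ = h/(mv):
λ = (6.626 × 10^-34 J·s) / (1.67 × 10^-27 kg × 1.37 × 10^6 m/s)
λ = 2.90 × 10^-13 m

This matches the claimed value.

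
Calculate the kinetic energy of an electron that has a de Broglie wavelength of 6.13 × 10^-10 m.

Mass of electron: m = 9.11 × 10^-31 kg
6.41 × 10^-19 J (or 4.00 eV)

From λ = h/√(2mKE), we solve for KE:

λ² = h²/(2mKE)
KE = h²/(2mλ²)
KE = (6.626 × 10^-34 J·s)² / (2 × 9.11 × 10^-31 kg × (6.13 × 10^-10 m)²)
KE = 6.41 × 10^-19 J
KE = 4.00 eV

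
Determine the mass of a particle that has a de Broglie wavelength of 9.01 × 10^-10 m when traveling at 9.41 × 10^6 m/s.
7.82 × 10^-32 kg

From the de Broglie relation λ = h/(mv), we solve for m:

m = h/(λv)
m = (6.626 × 10^-34 J·s) / (9.01 × 10^-10 m × 9.41 × 10^6 m/s)
m = 7.82 × 10^-32 kg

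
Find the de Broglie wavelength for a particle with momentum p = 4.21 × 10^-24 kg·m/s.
1.57 × 10^-10 m

Using the de Broglie relation λ = h/p:

λ = h/p
λ = (6.626 × 10^-34 J·s) / (4.21 × 10^-24 kg·m/s)
λ = 1.57 × 10^-10 m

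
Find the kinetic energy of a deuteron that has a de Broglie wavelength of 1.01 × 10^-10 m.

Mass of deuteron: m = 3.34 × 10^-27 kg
6.44 × 10^-21 J (or 0.0402 eV)

From λ = h/√(2mKE), we solve for KE:

λ² = h²/(2mKE)
KE = h²/(2mλ²)
KE = (6.626 × 10^-34 J·s)² / (2 × 3.34 × 10^-27 kg × (1.01 × 10^-10 m)²)
KE = 6.44 × 10^-21 J
KE = 0.0402 eV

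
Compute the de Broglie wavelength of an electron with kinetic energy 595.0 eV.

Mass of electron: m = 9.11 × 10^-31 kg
5.03 × 10^-11 m

Using λ = h/√(2mKE):

First convert KE to Joules: KE = 595.0 eV = 9.533 × 10^-17 J

λ = h/√(2mKE)
λ = (6.626 × 10^-34 J·s) / √(2 × 9.11 × 10^-31 kg × 9.533 × 10^-17 J)
λ = 5.03 × 10^-11 m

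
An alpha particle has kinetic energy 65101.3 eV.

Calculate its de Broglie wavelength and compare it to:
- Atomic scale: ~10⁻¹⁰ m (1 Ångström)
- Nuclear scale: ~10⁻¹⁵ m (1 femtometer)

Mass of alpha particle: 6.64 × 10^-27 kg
λ = 5.63 × 10^-14 m, which is between nuclear and atomic scales.

Using λ = h/√(2mKE):

KE = 65101.3 eV = 1.043 × 10^-14 J

λ = h/√(2mKE)
λ = (6.626 × 10^-34 J·s) / √(2 × 6.64 × 10^-27 kg × 1.043 × 10^-14 J)
λ = 5.63 × 10^-14 m

Comparison:
- Atomic scale (10⁻¹⁰ m): λ is 0.00056× this size
- Nuclear scale (10⁻¹⁵ m): λ is 56× this size

The wavelength is between nuclear and atomic scales.

This wavelength is appropriate for probing atomic structure but too large for nuclear physics experiments.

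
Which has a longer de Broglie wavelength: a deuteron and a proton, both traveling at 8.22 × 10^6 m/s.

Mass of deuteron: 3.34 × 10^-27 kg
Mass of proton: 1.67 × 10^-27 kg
The proton has the longer wavelength.

Using λ = h/(mv), since both particles have the same velocity, the wavelength depends only on mass.

For deuteron: λ₁ = h/(m₁v) = 2.41 × 10^-14 m
For proton: λ₂ = h/(m₂v) = 4.83 × 10^-14 m

Since λ ∝ 1/m at constant velocity, the lighter particle has the longer wavelength.

The proton has the longer de Broglie wavelength.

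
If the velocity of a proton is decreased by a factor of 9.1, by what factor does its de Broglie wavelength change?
The wavelength increases by a factor of 9.1.

From λ = h/(mv), the wavelength is inversely proportional to velocity:

λ ∝ 1/v

If v → v/9.1, then λ → 9.1λ

When velocity is decreased by a factor of 9.1, the wavelength increases by a factor of 9.1.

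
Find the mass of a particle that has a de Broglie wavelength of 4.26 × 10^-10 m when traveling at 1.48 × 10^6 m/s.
1.05 × 10^-30 kg

From the de Broglie relation λ = h/(mv), we solve for m:

m = h/(λv)
m = (6.626 × 10^-34 J·s) / (4.26 × 10^-10 m × 1.48 × 10^6 m/s)
m = 1.05 × 10^-30 kg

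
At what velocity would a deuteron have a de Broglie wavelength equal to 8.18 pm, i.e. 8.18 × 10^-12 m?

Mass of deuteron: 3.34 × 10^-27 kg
2.43 × 10^4 m/s

From λ = h/(mv), solve for v:

v = h/(mλ)
v = (6.626 × 10^-34 J·s) / (3.34 × 10^-27 kg × 8.18 × 10^-12 m)
v = 2.43 × 10^4 m/s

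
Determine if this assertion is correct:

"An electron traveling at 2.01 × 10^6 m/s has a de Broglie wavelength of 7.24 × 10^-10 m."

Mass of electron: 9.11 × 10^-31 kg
False

The claim is incorrect.

Using λ = h/(mv):
λ = (6.626 × 10^-34 J·s) / (9.11 × 10^-31 kg × 2.01 × 10^6 m/s)
λ = 3.62 × 10^-10 m

The actual wavelength differs from the claimed 7.24 × 10^-10 m.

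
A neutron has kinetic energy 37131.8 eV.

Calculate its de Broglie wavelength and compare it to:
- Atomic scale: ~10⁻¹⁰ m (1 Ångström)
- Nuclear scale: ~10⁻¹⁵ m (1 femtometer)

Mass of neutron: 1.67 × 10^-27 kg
λ = 1.49 × 10^-13 m, which is between nuclear and atomic scales.

Using λ = h/√(2mKE):

KE = 37131.8 eV = 5.949 × 10^-15 J

λ = h/√(2mKE)
λ = (6.626 × 10^-34 J·s) / √(2 × 1.67 × 10^-27 kg × 5.949 × 10^-15 J)
λ = 1.49 × 10^-13 m

Comparison:
- Atomic scale (10⁻¹⁰ m): λ is 0.0015× this size
- Nuclear scale (10⁻¹⁵ m): λ is 1.5e+02× this size

The wavelength is between nuclear and atomic scales.

This wavelength is appropriate for probing atomic structure but too large for nuclear physics experiments.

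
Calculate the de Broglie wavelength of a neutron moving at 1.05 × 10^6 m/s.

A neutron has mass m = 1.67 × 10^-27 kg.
3.78 × 10^-13 m

Using the de Broglie relation λ = h/(mv):

λ = h/(mv)
λ = (6.626 × 10^-34 J·s) / (1.67 × 10^-27 kg × 1.05 × 10^6 m/s)
λ = 3.78 × 10^-13 m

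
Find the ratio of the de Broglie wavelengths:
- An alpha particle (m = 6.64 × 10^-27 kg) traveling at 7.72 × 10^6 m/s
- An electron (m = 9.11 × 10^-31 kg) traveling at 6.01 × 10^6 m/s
λ₁/λ₂ = 1.07 × 10^-4

Using λ = h/(mv):

λ₁ = h/(m₁v₁) = 1.29 × 10^-14 m
λ₂ = h/(m₂v₂) = 1.21 × 10^-10 m

Ratio λ₁/λ₂ = (m₂v₂)/(m₁v₁)
         = (9.11 × 10^-31 kg × 6.01 × 10^6 m/s) / (6.64 × 10^-27 kg × 7.72 × 10^6 m/s)
         = 1.07 × 10^-4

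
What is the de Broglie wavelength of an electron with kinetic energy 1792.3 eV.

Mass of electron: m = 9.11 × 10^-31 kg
2.90 × 10^-11 m

Using λ = h/√(2mKE):

First convert KE to Joules: KE = 1792.3 eV = 2.872 × 10^-16 J

λ = h/√(2mKE)
λ = (6.626 × 10^-34 J·s) / √(2 × 9.11 × 10^-31 kg × 2.872 × 10^-16 J)
λ = 2.90 × 10^-11 m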